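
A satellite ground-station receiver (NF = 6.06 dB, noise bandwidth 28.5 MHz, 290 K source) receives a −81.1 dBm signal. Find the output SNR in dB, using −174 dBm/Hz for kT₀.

Noise floor: N = −174 + 10 log₁₀(B) + NF
10 log₁₀(2.85×10⁷) = 74.55 dB
N = −174 + 74.55 + 6.06 = −93.39 dBm
SNR = P_sig − N = −81.1 − (−93.39) = 12.29 dB → 12.3 dB

12.3 dB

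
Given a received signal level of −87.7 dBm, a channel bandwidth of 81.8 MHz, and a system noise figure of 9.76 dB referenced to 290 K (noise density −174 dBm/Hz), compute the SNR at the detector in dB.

Noise floor: N = −174 + 10 log₁₀(B) + NF
10 log₁₀(8.18×10⁷) = 79.13 dB
N = −174 + 79.13 + 9.76 = −85.11 dBm
SNR = P_sig − N = −87.7 − (−85.11) = −2.59 dB → −2.6 dB

−2.6 dB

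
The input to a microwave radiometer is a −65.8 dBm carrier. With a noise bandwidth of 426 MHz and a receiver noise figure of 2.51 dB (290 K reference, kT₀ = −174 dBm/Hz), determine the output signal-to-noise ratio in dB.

19.4 dB

Noise floor: N = −174 + 10 log₁₀(B) + NF
10 log₁₀(4.26×10⁸) = 86.29 dB
N = −174 + 86.29 + 2.51 = −85.20 dBm
SNR = P_sig − N = −65.8 − (−85.20) = 19.40 dB → 19.4 dB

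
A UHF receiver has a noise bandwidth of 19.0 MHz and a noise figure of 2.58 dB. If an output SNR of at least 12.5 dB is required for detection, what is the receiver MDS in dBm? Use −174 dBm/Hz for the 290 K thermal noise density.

Sensitivity = −174 + 10 log₁₀(B) + NF + SNR_min
= −174 + 72.79 + 2.58 + 12.5
= −86.13 dBm → −86.1 dBm

−86.1 dBm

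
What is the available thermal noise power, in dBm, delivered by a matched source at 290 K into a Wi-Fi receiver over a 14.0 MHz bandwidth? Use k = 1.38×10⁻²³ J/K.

P_n = kTB = 1.38×10⁻²³ × 290 × 1.40×10⁷ = 5.60×10⁻¹⁴ W
In dBm: 10 log₁₀(5.60×10⁻¹⁴ / 10⁻³) = −102.5 dBm

−102.5 dBm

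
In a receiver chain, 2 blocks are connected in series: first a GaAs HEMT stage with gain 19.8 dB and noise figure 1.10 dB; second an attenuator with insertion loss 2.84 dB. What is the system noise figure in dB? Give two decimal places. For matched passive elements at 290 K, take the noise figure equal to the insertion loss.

Convert to linear (a loss of L dB is a gain of −L dB): F_i = 10^(NF_i/10), G_i = 10^(G_i,dB/10)
  Stage 1: F_1 = 10^(1.10/10) = 1.288, G_1 = 10^(19.8/10) = 95.50
  Stage 2: F_2 = 10^(2.84/10) = 1.923, G_2 = 10^(−2.84/10) = 0.5200
Friis cascade:
  F = 1.288 + (1.923 − 1)/95.50 = 1.298
NF = 10 log₁₀(1.298) = 1.13 dB

1.13 dB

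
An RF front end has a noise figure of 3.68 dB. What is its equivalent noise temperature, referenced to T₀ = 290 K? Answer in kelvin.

F = 10^(3.68/10) = 2.33346
T_e = (F − 1)·T₀ = (2.33346 − 1) × 290 = 387 K

387 K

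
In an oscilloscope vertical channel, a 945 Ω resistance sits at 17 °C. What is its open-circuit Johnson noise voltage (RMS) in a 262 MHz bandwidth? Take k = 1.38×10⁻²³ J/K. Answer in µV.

63.0 µV

T = 17 °C + 273.15 = 290.15 K
V_n = √(4kTRB)
4kTRB = 4 × 1.38×10⁻²³ × 290.15 × 9.45×10² × 2.62×10⁸ = 3.97×10⁻⁹ V²
V_n = √(3.97×10⁻⁹) = 6.30×10⁻⁵ V = 63.0 µV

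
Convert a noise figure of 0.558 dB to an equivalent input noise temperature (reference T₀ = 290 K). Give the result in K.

F = 10^(0.558/10) = 1.1371
T_e = (F − 1)·T₀ = (1.1371 − 1) × 290 = 39.8 K

39.8 K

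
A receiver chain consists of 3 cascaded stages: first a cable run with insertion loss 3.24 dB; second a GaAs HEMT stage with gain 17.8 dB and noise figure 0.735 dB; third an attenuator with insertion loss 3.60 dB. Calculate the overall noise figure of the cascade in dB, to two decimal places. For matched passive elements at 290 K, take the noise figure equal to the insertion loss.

4.05 dB

Convert to linear (a loss of L dB is a gain of −L dB): F_i = 10^(NF_i/10), G_i = 10^(G_i,dB/10)
  Stage 1: F_1 = 10^(3.24/10) = 2.109, G_1 = 10^(−3.24/10) = 0.4742
  Stage 2: F_2 = 10^(0.735/10) = 1.184, G_2 = 10^(17.8/10) = 60.26
  Stage 3: F_3 = 10^(3.60/10) = 2.291, G_3 = 10^(−3.60/10) = 0.4365
Friis cascade:
  F = 2.109 + (1.184 − 1)/0.4742 + (2.291 − 1)/28.58 = 2.543
NF = 10 log₁₀(2.543) = 4.05 dB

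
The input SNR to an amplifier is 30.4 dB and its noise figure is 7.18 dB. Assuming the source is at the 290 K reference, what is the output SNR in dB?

23.22 dB

By definition F = SNR_in/SNR_out, so in dB: SNR_out = SNR_in − NF
SNR_out = 30.4 − 7.18 = 23.22 dB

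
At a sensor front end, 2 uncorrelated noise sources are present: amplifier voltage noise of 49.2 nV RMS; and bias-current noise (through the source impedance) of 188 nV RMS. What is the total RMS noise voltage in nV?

Uncorrelated sources add in power (mean-square): V_tot = √(ΣV_i²)
V_tot = √[(4.92×10⁻⁸)² + (1.88×10⁻⁷)²] = 1.94×10⁻⁷ V = 194 nV

194 nV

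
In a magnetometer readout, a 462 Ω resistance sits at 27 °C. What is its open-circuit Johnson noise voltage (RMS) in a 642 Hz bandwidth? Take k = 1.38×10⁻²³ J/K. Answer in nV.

70.1 nV

T = 27 °C + 273.15 = 300.15 K
V_n = √(4kTRB)
4kTRB = 4 × 1.38×10⁻²³ × 300.15 × 4.62×10² × 6.42×10² = 4.91×10⁻¹⁵ V²
V_n = √(4.91×10⁻¹⁵) = 7.01×10⁻⁸ V = 70.1 nV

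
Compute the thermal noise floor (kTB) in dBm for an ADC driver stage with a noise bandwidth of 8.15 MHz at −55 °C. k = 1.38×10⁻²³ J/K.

−106.1 dBm

T = −55 °C + 273.15 = 218.15 K
P_n = kTB = 1.38×10⁻²³ × 218.15 × 8.15×10⁶ = 2.45×10⁻¹⁴ W
In dBm: 10 log₁₀(2.45×10⁻¹⁴ / 10⁻³) = −106.1 dBm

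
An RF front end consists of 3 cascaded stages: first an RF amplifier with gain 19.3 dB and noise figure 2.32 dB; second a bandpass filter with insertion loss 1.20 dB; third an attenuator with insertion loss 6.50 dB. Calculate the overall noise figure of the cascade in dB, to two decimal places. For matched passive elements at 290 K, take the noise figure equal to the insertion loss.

Convert to linear (a loss of L dB is a gain of −L dB): F_i = 10^(NF_i/10), G_i = 10^(G_i,dB/10)
  Stage 1: F_1 = 10^(2.32/10) = 1.706, G_1 = 10^(19.3/10) = 85.11
  Stage 2: F_2 = 10^(1.20/10) = 1.318, G_2 = 10^(−1.20/10) = 0.7586
  Stage 3: F_3 = 10^(6.50/10) = 4.467, G_3 = 10^(−6.50/10) = 0.2239
Friis cascade:
  F = 1.706 + (1.318 − 1)/85.11 + (4.467 − 1)/64.57 = 1.764
NF = 10 log₁₀(1.764) = 2.46 dB

2.46 dB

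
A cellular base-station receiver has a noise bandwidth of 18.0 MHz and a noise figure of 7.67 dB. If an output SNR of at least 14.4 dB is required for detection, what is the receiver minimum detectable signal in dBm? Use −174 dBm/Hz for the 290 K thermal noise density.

Sensitivity = −174 + 10 log₁₀(B) + NF + SNR_min
= −174 + 72.55 + 7.67 + 14.4
= −79.38 dBm → −79.4 dBm

−79.4 dBm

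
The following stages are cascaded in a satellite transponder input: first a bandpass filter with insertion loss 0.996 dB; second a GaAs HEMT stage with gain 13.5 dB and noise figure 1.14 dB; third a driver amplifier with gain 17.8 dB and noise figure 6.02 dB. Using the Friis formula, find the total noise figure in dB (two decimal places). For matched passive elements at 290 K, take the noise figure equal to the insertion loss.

Convert to linear (a loss of L dB is a gain of −L dB): F_i = 10^(NF_i/10), G_i = 10^(G_i,dB/10)
  Stage 1: F_1 = 10^(0.996/10) = 1.258, G_1 = 10^(−0.996/10) = 0.7951
  Stage 2: F_2 = 10^(1.14/10) = 1.300, G_2 = 10^(13.5/10) = 22.39
  Stage 3: F_3 = 10^(6.02/10) = 3.999, G_3 = 10^(17.8/10) = 60.26
Friis cascade:
  F = 1.258 + (1.300 − 1)/0.7951 + (3.999 − 1)/17.80 = 1.804
NF = 10 log₁₀(1.804) = 2.56 dB

2.56 dB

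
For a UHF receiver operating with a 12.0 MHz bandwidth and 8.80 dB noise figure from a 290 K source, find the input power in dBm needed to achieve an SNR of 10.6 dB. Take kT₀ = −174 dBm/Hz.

−83.8 dBm

Sensitivity = −174 + 10 log₁₀(B) + NF + SNR_min
= −174 + 70.79 + 8.80 + 10.6
= −83.81 dBm → −83.8 dBm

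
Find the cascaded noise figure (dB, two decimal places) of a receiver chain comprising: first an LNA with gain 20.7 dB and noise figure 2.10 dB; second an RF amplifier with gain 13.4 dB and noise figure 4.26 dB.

2.14 dB

Convert to linear (a loss of L dB is a gain of −L dB): F_i = 10^(NF_i/10), G_i = 10^(G_i,dB/10)
  Stage 1: F_1 = 10^(2.10/10) = 1.622, G_1 = 10^(20.7/10) = 117.5
  Stage 2: F_2 = 10^(4.26/10) = 2.667, G_2 = 10^(13.4/10) = 21.88
Friis cascade:
  F = 1.622 + (2.667 − 1)/117.5 = 1.636
NF = 10 log₁₀(1.636) = 2.14 dB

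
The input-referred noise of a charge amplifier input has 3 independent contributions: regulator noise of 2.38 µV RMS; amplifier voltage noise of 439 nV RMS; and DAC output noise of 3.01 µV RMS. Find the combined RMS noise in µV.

3.86 µV

Uncorrelated sources add in power (mean-square): V_tot = √(ΣV_i²)
V_tot = √[(2.38×10⁻⁶)² + (4.39×10⁻⁷)² + (3.01×10⁻⁶)²] = 3.86×10⁻⁶ V = 3.86 µV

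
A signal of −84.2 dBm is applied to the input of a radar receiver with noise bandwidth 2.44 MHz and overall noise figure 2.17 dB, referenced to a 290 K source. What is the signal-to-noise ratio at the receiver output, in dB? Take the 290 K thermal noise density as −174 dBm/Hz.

Noise floor: N = −174 + 10 log₁₀(B) + NF
10 log₁₀(2.44×10⁶) = 63.87 dB
N = −174 + 63.87 + 2.17 = −107.96 dBm
SNR = P_sig − N = −84.2 − (−107.96) = 23.76 dB → 23.8 dB

23.8 dB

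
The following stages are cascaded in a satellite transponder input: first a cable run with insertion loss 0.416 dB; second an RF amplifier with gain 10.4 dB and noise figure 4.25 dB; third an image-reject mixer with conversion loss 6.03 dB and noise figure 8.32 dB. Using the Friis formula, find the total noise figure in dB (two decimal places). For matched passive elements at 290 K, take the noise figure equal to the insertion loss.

Convert to linear (a loss of L dB is a gain of −L dB): F_i = 10^(NF_i/10), G_i = 10^(G_i,dB/10)
  Stage 1: F_1 = 10^(0.416/10) = 1.101, G_1 = 10^(−0.416/10) = 0.9087
  Stage 2: F_2 = 10^(4.25/10) = 2.661, G_2 = 10^(10.4/10) = 10.96
  Stage 3: F_3 = 10^(8.32/10) = 6.792, G_3 = 10^(−6.03/10) = 0.2495
Friis cascade:
  F = 1.101 + (2.661 − 1)/0.9087 + (6.792 − 1)/9.963 = 3.510
NF = 10 log₁₀(3.510) = 5.45 dB

5.45 dB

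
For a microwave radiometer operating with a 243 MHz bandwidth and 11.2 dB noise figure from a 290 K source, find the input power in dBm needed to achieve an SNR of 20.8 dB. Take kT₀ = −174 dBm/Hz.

Sensitivity = −174 + 10 log₁₀(B) + NF + SNR_min
= −174 + 83.86 + 11.2 + 20.8
= −58.14 dBm → −58.1 dBm

−58.1 dBm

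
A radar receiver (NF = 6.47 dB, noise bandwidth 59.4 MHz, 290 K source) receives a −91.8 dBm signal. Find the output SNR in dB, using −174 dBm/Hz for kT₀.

−2.0 dB

Noise floor: N = −174 + 10 log₁₀(B) + NF
10 log₁₀(5.94×10⁷) = 77.74 dB
N = −174 + 77.74 + 6.47 = −89.79 dBm
SNR = P_sig − N = −91.8 − (−89.79) = −2.01 dB → −2.0 dB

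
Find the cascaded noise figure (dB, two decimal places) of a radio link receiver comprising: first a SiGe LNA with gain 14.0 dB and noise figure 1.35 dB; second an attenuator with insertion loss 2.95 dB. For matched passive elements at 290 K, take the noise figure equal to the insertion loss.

Convert to linear (a loss of L dB is a gain of −L dB): F_i = 10^(NF_i/10), G_i = 10^(G_i,dB/10)
  Stage 1: F_1 = 10^(1.35/10) = 1.365, G_1 = 10^(14.0/10) = 25.12
  Stage 2: F_2 = 10^(2.95/10) = 1.972, G_2 = 10^(−2.95/10) = 0.5070
Friis cascade:
  F = 1.365 + (1.972 − 1)/25.12 = 1.403
NF = 10 log₁₀(1.403) = 1.47 dB

1.47 dB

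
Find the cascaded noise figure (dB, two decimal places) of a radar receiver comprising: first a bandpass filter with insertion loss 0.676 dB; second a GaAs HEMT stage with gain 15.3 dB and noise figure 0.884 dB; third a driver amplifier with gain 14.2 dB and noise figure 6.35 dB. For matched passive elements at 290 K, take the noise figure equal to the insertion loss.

1.89 dB

Convert to linear (a loss of L dB is a gain of −L dB): F_i = 10^(NF_i/10), G_i = 10^(G_i,dB/10)
  Stage 1: F_1 = 10^(0.676/10) = 1.168, G_1 = 10^(−0.676/10) = 0.8559
  Stage 2: F_2 = 10^(0.884/10) = 1.226, G_2 = 10^(15.3/10) = 33.88
  Stage 3: F_3 = 10^(6.35/10) = 4.315, G_3 = 10^(14.2/10) = 26.30
Friis cascade:
  F = 1.168 + (1.226 − 1)/0.8559 + (4.315 − 1)/29.00 = 1.547
NF = 10 log₁₀(1.547) = 1.89 dB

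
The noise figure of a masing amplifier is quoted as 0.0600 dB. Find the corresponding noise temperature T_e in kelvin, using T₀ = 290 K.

4.03 K

F = 10^(0.0600/10) = 1.01391
T_e = (F − 1)·T₀ = (1.01391 − 1) × 290 = 4.03 K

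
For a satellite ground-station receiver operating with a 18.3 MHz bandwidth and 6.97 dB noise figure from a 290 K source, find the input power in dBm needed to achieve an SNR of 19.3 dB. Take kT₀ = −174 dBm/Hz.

Sensitivity = −174 + 10 log₁₀(B) + NF + SNR_min
= −174 + 72.62 + 6.97 + 19.3
= −75.11 dBm → −75.1 dBm

−75.1 dBm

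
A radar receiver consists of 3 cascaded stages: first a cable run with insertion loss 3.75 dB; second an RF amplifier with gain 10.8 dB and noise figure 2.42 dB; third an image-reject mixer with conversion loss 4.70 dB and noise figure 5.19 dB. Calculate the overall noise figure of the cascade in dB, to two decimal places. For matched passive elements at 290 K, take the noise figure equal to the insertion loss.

Convert to linear (a loss of L dB is a gain of −L dB): F_i = 10^(NF_i/10), G_i = 10^(G_i,dB/10)
  Stage 1: F_1 = 10^(3.75/10) = 2.371, G_1 = 10^(−3.75/10) = 0.4217
  Stage 2: F_2 = 10^(2.42/10) = 1.746, G_2 = 10^(10.8/10) = 12.02
  Stage 3: F_3 = 10^(5.19/10) = 3.304, G_3 = 10^(−4.70/10) = 0.3388
Friis cascade:
  F = 2.371 + (1.746 − 1)/0.4217 + (3.304 − 1)/5.070 = 4.594
NF = 10 log₁₀(4.594) = 6.62 dB

6.62 dB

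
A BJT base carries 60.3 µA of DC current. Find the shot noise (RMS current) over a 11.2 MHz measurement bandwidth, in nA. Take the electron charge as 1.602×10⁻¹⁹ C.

14.7 nA

I_n = √(2qI·B)
2qI·B = 2 × 1.602×10⁻¹⁹ × 6.03×10⁻⁵ × 1.12×10⁷ = 2.16×10⁻¹⁶ A²
I_n = √(2.16×10⁻¹⁶) = 1.47×10⁻⁸ A = 14.7 nA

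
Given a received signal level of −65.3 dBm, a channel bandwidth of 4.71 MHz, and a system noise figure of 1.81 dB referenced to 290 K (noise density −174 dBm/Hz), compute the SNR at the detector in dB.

40.2 dB

Noise floor: N = −174 + 10 log₁₀(B) + NF
10 log₁₀(4.71×10⁶) = 66.73 dB
N = −174 + 66.73 + 1.81 = −105.46 dBm
SNR = P_sig − N = −65.3 − (−105.46) = 40.16 dB → 40.2 dB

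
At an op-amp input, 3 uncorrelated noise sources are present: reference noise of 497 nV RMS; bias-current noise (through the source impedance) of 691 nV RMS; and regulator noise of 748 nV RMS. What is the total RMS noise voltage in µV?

1.13 µV

Uncorrelated sources add in power (mean-square): V_tot = √(ΣV_i²)
V_tot = √[(4.97×10⁻⁷)² + (6.91×10⁻⁷)² + (7.48×10⁻⁷)²] = 1.13×10⁻⁶ V = 1.13 µV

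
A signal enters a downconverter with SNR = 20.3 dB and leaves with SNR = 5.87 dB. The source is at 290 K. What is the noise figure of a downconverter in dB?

14.43 dB

NF (dB) = SNR_in(dB) − SNR_out(dB) when the source is at T₀
NF = 20.3 − 5.87 = 14.43 dB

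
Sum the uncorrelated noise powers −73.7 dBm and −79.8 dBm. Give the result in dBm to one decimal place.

Convert to linear, add, convert back:
P₁ = 4.27×10⁻¹¹ W, P₂ = 1.05×10⁻¹¹ W
P_tot = 5.31×10⁻¹¹ W → 10 log₁₀(P_tot / 10⁻³) = −72.7 dBm

−72.7 dBm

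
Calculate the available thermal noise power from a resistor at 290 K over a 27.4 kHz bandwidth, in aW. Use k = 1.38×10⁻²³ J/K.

P_n = kTB = 1.38×10⁻²³ × 290 × 2.74×10⁴ = 1.10×10⁻¹⁶ W = 110 aW

110 aW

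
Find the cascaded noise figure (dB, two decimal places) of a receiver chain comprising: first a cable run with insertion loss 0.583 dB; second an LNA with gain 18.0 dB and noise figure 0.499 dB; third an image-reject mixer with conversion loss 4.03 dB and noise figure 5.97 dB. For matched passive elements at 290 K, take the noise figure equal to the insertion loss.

1.26 dB

Convert to linear (a loss of L dB is a gain of −L dB): F_i = 10^(NF_i/10), G_i = 10^(G_i,dB/10)
  Stage 1: F_1 = 10^(0.583/10) = 1.144, G_1 = 10^(−0.583/10) = 0.8744
  Stage 2: F_2 = 10^(0.499/10) = 1.122, G_2 = 10^(18.0/10) = 63.10
  Stage 3: F_3 = 10^(5.97/10) = 3.954, G_3 = 10^(−4.03/10) = 0.3954
Friis cascade:
  F = 1.144 + (1.122 − 1)/0.8744 + (3.954 − 1)/55.17 = 1.336
NF = 10 log₁₀(1.336) = 1.26 dB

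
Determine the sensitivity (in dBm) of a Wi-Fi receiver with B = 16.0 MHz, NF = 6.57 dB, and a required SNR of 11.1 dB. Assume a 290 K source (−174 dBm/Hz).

−84.3 dBm

Sensitivity = −174 + 10 log₁₀(B) + NF + SNR_min
= −174 + 72.04 + 6.57 + 11.1
= −84.29 dBm → −84.3 dBm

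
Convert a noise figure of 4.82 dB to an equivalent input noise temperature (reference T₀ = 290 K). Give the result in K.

590 K

F = 10^(4.82/10) = 3.03389
T_e = (F − 1)·T₀ = (3.03389 − 1) × 290 = 590 K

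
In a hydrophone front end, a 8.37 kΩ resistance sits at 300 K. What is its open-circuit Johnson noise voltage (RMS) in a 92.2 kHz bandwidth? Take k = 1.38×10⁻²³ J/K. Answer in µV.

3.57 µV

V_n = √(4kTRB)
4kTRB = 4 × 1.38×10⁻²³ × 300 × 8.37×10³ × 9.22×10⁴ = 1.28×10⁻¹¹ V²
V_n = √(1.28×10⁻¹¹) = 3.57×10⁻⁶ V = 3.57 µV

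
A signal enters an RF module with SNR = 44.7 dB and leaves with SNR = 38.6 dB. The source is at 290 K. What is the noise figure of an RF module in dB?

6.1 dB

NF (dB) = SNR_in(dB) − SNR_out(dB) when the source is at T₀
NF = 44.7 − 38.6 = 6.1 dB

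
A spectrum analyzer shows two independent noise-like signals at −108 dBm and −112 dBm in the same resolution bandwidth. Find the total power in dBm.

−106.5 dBm

Convert to linear, add, convert back:
P₁ = 1.58×10⁻¹⁴ W, P₂ = 6.31×10⁻¹⁵ W
P_tot = 2.22×10⁻¹⁴ W → 10 log₁₀(P_tot / 10⁻³) = −106.5 dBm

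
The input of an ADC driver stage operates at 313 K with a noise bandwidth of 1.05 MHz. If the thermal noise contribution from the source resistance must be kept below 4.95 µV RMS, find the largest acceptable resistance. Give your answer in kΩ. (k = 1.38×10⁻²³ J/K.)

Johnson–Nyquist: V_n = √(4kTRB) ⇒ R = V_n² / (4kTB)
4kTB = 4 × 1.38×10⁻²³ × 313 × 1.05×10⁶ = 1.81×10⁻¹⁴
R = (4.95×10⁻⁶)² / 1.81×10⁻¹⁴ = 1.35×10³ Ω = 1.35 kΩ

1.35 kΩ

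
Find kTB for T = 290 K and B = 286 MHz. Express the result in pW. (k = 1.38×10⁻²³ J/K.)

P_n = kTB = 1.38×10⁻²³ × 290 × 2.86×10⁸ = 1.14×10⁻¹² W = 1.14 pW

1.14 pW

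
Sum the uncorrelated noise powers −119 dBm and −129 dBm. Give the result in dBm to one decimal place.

Convert to linear, add, convert back:
P₁ = 1.26×10⁻¹⁵ W, P₂ = 1.26×10⁻¹⁶ W
P_tot = 1.38×10⁻¹⁵ W → 10 log₁₀(P_tot / 10⁻³) = −118.6 dBm

−118.6 dBm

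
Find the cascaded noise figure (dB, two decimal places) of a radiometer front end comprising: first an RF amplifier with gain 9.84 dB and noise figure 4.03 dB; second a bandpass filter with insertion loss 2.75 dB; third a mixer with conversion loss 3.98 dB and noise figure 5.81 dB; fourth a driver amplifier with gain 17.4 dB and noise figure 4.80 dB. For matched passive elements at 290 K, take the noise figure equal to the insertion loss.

Convert to linear (a loss of L dB is a gain of −L dB): F_i = 10^(NF_i/10), G_i = 10^(G_i,dB/10)
  Stage 1: F_1 = 10^(4.03/10) = 2.529, G_1 = 10^(9.84/10) = 9.638
  Stage 2: F_2 = 10^(2.75/10) = 1.884, G_2 = 10^(−2.75/10) = 0.5309
  Stage 3: F_3 = 10^(5.81/10) = 3.811, G_3 = 10^(−3.98/10) = 0.3999
  Stage 4: F_4 = 10^(4.80/10) = 3.020, G_4 = 10^(17.4/10) = 54.95
Friis cascade:
  F = 2.529 + (1.884 − 1)/9.638 + (3.811 − 1)/5.117 + (3.020 − 1)/2.046 = 4.157
NF = 10 log₁₀(4.157) = 6.19 dB

6.19 dB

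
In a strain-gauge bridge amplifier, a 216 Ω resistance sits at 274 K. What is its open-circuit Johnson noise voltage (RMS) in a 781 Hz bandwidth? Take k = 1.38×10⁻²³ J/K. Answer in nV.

V_n = √(4kTRB)
4kTRB = 4 × 1.38×10⁻²³ × 274 × 2.16×10² × 7.81×10² = 2.55×10⁻¹⁵ V²
V_n = √(2.55×10⁻¹⁵) = 5.05×10⁻⁸ V = 50.5 nV

50.5 nV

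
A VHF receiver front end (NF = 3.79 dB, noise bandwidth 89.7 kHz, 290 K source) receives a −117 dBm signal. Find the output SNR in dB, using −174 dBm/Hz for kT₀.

3.7 dB

Noise floor: N = −174 + 10 log₁₀(B) + NF
10 log₁₀(8.97×10⁴) = 49.53 dB
N = −174 + 49.53 + 3.79 = −120.68 dBm
SNR = P_sig − N = −117 − (−120.68) = 3.68 dB → 3.7 dB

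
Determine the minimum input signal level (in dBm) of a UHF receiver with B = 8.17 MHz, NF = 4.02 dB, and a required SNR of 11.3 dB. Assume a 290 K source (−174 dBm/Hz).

−89.6 dBm

Sensitivity = −174 + 10 log₁₀(B) + NF + SNR_min
= −174 + 69.12 + 4.02 + 11.3
= −89.56 dBm → −89.6 dBm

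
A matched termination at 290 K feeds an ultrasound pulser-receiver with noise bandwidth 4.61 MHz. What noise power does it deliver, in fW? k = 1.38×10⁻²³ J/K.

P_n = kTB = 1.38×10⁻²³ × 290 × 4.61×10⁶ = 1.84×10⁻¹⁴ W = 18.4 fW

18.4 fW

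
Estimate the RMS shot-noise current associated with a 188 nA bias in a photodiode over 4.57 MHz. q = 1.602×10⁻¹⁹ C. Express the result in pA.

I_n = √(2qI·B)
2qI·B = 2 × 1.602×10⁻¹⁹ × 1.88×10⁻⁷ × 4.57×10⁶ = 2.75×10⁻¹⁹ A²
I_n = √(2.75×10⁻¹⁹) = 5.25×10⁻¹⁰ A = 525 pA

525 pA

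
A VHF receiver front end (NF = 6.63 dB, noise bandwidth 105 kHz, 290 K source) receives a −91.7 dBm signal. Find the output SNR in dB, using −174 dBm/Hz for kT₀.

Noise floor: N = −174 + 10 log₁₀(B) + NF
10 log₁₀(1.05×10⁵) = 50.21 dB
N = −174 + 50.21 + 6.63 = −117.16 dBm
SNR = P_sig − N = −91.7 − (−117.16) = 25.46 dB → 25.5 dB

25.5 dB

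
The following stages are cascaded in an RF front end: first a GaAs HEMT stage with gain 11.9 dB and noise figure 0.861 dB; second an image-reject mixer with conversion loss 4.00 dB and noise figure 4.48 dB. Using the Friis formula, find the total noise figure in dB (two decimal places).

1.26 dB

Convert to linear (a loss of L dB is a gain of −L dB): F_i = 10^(NF_i/10), G_i = 10^(G_i,dB/10)
  Stage 1: F_1 = 10^(0.861/10) = 1.219, G_1 = 10^(11.9/10) = 15.49
  Stage 2: F_2 = 10^(4.48/10) = 2.805, G_2 = 10^(−4.00/10) = 0.3981
Friis cascade:
  F = 1.219 + (2.805 − 1)/15.49 = 1.336
NF = 10 log₁₀(1.336) = 1.26 dB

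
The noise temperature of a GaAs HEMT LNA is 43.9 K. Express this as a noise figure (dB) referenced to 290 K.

F = 1 + T_e/T₀ = 1 + 43.9/290 = 1.15138
NF = 10 log₁₀(1.15138) = 0.612 dB

0.612 dB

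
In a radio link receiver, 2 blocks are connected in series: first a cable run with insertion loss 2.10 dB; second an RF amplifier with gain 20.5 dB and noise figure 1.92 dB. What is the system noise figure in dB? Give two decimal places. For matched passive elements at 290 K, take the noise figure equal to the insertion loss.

Convert to linear (a loss of L dB is a gain of −L dB): F_i = 10^(NF_i/10), G_i = 10^(G_i,dB/10)
  Stage 1: F_1 = 10^(2.10/10) = 1.622, G_1 = 10^(−2.10/10) = 0.6166
  Stage 2: F_2 = 10^(1.92/10) = 1.556, G_2 = 10^(20.5/10) = 112.2
Friis cascade:
  F = 1.622 + (1.556 − 1)/0.6166 = 2.523
NF = 10 log₁₀(2.523) = 4.02 dB

4.02 dB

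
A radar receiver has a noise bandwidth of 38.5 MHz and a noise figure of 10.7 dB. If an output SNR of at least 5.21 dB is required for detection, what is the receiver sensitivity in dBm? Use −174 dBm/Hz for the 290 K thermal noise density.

−82.2 dBm

Sensitivity = −174 + 10 log₁₀(B) + NF + SNR_min
= −174 + 75.85 + 10.7 + 5.21
= −82.24 dBm → −82.2 dBm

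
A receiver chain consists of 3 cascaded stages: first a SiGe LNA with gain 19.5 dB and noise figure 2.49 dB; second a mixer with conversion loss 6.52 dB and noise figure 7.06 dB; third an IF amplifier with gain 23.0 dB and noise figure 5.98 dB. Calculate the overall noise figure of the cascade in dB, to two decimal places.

Convert to linear (a loss of L dB is a gain of −L dB): F_i = 10^(NF_i/10), G_i = 10^(G_i,dB/10)
  Stage 1: F_1 = 10^(2.49/10) = 1.774, G_1 = 10^(19.5/10) = 89.13
  Stage 2: F_2 = 10^(7.06/10) = 5.082, G_2 = 10^(−6.52/10) = 0.2228
  Stage 3: F_3 = 10^(5.98/10) = 3.963, G_3 = 10^(23.0/10) = 199.5
Friis cascade:
  F = 1.774 + (5.082 − 1)/89.13 + (3.963 − 1)/19.86 = 1.969
NF = 10 log₁₀(1.969) = 2.94 dB

2.94 dB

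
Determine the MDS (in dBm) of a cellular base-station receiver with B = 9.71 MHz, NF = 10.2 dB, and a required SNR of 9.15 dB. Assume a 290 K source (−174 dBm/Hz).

Sensitivity = −174 + 10 log₁₀(B) + NF + SNR_min
= −174 + 69.87 + 10.2 + 9.15
= −84.78 dBm → −84.8 dBm

−84.8 dBm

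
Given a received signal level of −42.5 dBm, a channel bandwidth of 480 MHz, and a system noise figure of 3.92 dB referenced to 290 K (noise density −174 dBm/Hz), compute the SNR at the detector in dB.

Noise floor: N = −174 + 10 log₁₀(B) + NF
10 log₁₀(4.80×10⁸) = 86.81 dB
N = −174 + 86.81 + 3.92 = −83.27 dBm
SNR = P_sig − N = −42.5 − (−83.27) = 40.77 dB → 40.8 dB

40.8 dB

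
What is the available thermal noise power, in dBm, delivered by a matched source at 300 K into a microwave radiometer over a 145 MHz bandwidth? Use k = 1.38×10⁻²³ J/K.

P_n = kTB = 1.38×10⁻²³ × 300 × 1.45×10⁸ = 6.00×10⁻¹³ W
In dBm: 10 log₁₀(6.00×10⁻¹³ / 10⁻³) = −92.2 dBm

−92.2 dBm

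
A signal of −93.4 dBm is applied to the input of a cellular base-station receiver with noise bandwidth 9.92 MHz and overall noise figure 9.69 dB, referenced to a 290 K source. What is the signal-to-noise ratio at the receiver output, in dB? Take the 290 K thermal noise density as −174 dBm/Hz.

Noise floor: N = −174 + 10 log₁₀(B) + NF
10 log₁₀(9.92×10⁶) = 69.97 dB
N = −174 + 69.97 + 9.69 = −94.34 dBm
SNR = P_sig − N = −93.4 − (−94.34) = 0.94 dB → 0.9 dB

0.9 dB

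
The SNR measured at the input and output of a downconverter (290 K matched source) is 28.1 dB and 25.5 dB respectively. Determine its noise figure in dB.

2.6 dB

NF (dB) = SNR_in(dB) − SNR_out(dB) when the source is at T₀
NF = 28.1 − 25.5 = 2.6 dB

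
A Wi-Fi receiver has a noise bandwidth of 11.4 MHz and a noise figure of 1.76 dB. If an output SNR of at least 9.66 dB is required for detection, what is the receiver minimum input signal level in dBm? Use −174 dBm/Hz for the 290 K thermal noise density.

Sensitivity = −174 + 10 log₁₀(B) + NF + SNR_min
= −174 + 70.57 + 1.76 + 9.66
= −92.01 dBm → −92.0 dBm

−92.0 dBm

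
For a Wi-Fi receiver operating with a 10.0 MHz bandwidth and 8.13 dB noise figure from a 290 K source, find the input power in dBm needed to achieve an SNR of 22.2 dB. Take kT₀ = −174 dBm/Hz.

−73.7 dBm

Sensitivity = −174 + 10 log₁₀(B) + NF + SNR_min
= −174 + 70 + 8.13 + 22.2
= −73.67 dBm → −73.7 dBm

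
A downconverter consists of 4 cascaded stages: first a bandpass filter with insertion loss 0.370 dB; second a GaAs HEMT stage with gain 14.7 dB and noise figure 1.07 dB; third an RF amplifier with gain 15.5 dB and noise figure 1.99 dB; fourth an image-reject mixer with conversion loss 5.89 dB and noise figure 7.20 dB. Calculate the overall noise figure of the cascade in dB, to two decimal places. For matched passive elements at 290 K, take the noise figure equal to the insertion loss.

1.52 dB

Convert to linear (a loss of L dB is a gain of −L dB): F_i = 10^(NF_i/10), G_i = 10^(G_i,dB/10)
  Stage 1: F_1 = 10^(0.370/10) = 1.089, G_1 = 10^(−0.370/10) = 0.9183
  Stage 2: F_2 = 10^(1.07/10) = 1.279, G_2 = 10^(14.7/10) = 29.51
  Stage 3: F_3 = 10^(1.99/10) = 1.581, G_3 = 10^(15.5/10) = 35.48
  Stage 4: F_4 = 10^(7.20/10) = 5.248, G_4 = 10^(−5.89/10) = 0.2576
Friis cascade:
  F = 1.089 + (1.279 − 1)/0.9183 + (1.581 − 1)/27.10 + (5.248 − 1)/961.6 = 1.419
NF = 10 log₁₀(1.419) = 1.52 dB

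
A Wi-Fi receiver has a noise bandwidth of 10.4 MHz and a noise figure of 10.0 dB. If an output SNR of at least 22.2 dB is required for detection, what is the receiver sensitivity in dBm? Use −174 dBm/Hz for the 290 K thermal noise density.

Sensitivity = −174 + 10 log₁₀(B) + NF + SNR_min
= −174 + 70.17 + 10.0 + 22.2
= −71.63 dBm → −71.6 dBm

−71.6 dBm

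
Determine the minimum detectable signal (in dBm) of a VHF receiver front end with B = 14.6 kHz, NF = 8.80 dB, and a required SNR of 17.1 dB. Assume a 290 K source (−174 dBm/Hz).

−106.5 dBm

Sensitivity = −174 + 10 log₁₀(B) + NF + SNR_min
= −174 + 41.64 + 8.80 + 17.1
= −106.46 dBm → −106.5 dBm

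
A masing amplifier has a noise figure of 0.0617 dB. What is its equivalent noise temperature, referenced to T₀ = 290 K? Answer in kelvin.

F = 10^(0.0617/10) = 1.01431
T_e = (F − 1)·T₀ = (1.01431 − 1) × 290 = 4.15 K

4.15 K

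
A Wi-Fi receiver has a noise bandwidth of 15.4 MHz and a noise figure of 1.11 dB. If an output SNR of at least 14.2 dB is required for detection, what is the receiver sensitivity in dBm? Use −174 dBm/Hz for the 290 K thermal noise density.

−86.8 dBm

Sensitivity = −174 + 10 log₁₀(B) + NF + SNR_min
= −174 + 71.88 + 1.11 + 14.2
= −86.81 dBm → −86.8 dBm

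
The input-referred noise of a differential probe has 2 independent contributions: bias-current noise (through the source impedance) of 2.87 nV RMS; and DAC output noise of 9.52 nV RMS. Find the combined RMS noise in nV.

Uncorrelated sources add in power (mean-square): V_tot = √(ΣV_i²)
V_tot = √[(2.87×10⁻⁹)² + (9.52×10⁻⁹)²] = 9.94×10⁻⁹ V = 9.94 nV

9.94 nV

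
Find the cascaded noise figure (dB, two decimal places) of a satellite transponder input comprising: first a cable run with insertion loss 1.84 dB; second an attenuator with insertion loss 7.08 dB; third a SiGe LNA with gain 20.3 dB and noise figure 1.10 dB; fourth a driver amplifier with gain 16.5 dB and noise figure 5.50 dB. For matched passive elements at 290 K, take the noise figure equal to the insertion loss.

Convert to linear (a loss of L dB is a gain of −L dB): F_i = 10^(NF_i/10), G_i = 10^(G_i,dB/10)
  Stage 1: F_1 = 10^(1.84/10) = 1.528, G_1 = 10^(−1.84/10) = 0.6546
  Stage 2: F_2 = 10^(7.08/10) = 5.105, G_2 = 10^(−7.08/10) = 0.1959
  Stage 3: F_3 = 10^(1.10/10) = 1.288, G_3 = 10^(20.3/10) = 107.2
  Stage 4: F_4 = 10^(5.50/10) = 3.548, G_4 = 10^(16.5/10) = 44.67
Friis cascade:
  F = 1.528 + (5.105 − 1)/0.6546 + (1.288 − 1)/0.1282 + (3.548 − 1)/13.74 = 10.23
NF = 10 log₁₀(10.23) = 10.10 dB

10.10 dB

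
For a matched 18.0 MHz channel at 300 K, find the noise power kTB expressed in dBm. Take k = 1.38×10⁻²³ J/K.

P_n = kTB = 1.38×10⁻²³ × 300 × 1.80×10⁷ = 7.45×10⁻¹⁴ W
In dBm: 10 log₁₀(7.45×10⁻¹⁴ / 10⁻³) = −101.3 dBm

−101.3 dBm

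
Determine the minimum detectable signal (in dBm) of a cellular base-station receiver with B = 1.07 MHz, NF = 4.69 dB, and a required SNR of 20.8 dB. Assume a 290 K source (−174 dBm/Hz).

−88.2 dBm

Sensitivity = −174 + 10 log₁₀(B) + NF + SNR_min
= −174 + 60.29 + 4.69 + 20.8
= −88.22 dBm → −88.2 dBm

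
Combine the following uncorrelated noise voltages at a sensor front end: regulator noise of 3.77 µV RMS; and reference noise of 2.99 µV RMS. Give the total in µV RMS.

4.81 µV

Uncorrelated sources add in power (mean-square): V_tot = √(ΣV_i²)
V_tot = √[(3.77×10⁻⁶)² + (2.99×10⁻⁶)²] = 4.81×10⁻⁶ V = 4.81 µV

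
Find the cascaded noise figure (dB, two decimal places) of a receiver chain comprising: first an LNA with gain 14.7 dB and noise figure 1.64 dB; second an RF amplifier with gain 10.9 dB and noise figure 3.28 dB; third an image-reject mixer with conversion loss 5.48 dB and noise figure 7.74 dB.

Convert to linear (a loss of L dB is a gain of −L dB): F_i = 10^(NF_i/10), G_i = 10^(G_i,dB/10)
  Stage 1: F_1 = 10^(1.64/10) = 1.459, G_1 = 10^(14.7/10) = 29.51
  Stage 2: F_2 = 10^(3.28/10) = 2.128, G_2 = 10^(10.9/10) = 12.30
  Stage 3: F_3 = 10^(7.74/10) = 5.943, G_3 = 10^(−5.48/10) = 0.2831
Friis cascade:
  F = 1.459 + (2.128 − 1)/29.51 + (5.943 − 1)/363.1 = 1.511
NF = 10 log₁₀(1.511) = 1.79 dB

1.79 dB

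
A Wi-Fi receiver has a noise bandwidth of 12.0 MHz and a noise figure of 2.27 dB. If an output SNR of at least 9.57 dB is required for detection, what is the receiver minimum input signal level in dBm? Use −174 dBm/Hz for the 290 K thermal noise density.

−91.4 dBm

Sensitivity = −174 + 10 log₁₀(B) + NF + SNR_min
= −174 + 70.79 + 2.27 + 9.57
= −91.37 dBm → −91.4 dBm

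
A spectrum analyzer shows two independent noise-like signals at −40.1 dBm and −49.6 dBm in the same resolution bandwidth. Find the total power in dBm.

Convert to linear, add, convert back:
P₁ = 9.77×10⁻⁸ W, P₂ = 1.10×10⁻⁸ W
P_tot = 1.09×10⁻⁷ W → 10 log₁₀(P_tot / 10⁻³) = −39.6 dBm

−39.6 dBm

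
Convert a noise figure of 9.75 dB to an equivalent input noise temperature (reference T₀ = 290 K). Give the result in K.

F = 10^(9.75/10) = 9.44061
T_e = (F − 1)·T₀ = (9.44061 − 1) × 290 = 2448 K

2448 K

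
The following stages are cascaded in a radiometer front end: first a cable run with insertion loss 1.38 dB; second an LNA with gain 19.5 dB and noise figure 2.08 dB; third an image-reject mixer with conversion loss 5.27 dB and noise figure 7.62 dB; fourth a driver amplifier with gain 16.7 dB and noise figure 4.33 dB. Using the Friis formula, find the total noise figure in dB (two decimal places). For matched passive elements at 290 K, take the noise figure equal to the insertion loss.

Convert to linear (a loss of L dB is a gain of −L dB): F_i = 10^(NF_i/10), G_i = 10^(G_i,dB/10)
  Stage 1: F_1 = 10^(1.38/10) = 1.374, G_1 = 10^(−1.38/10) = 0.7278
  Stage 2: F_2 = 10^(2.08/10) = 1.614, G_2 = 10^(19.5/10) = 89.13
  Stage 3: F_3 = 10^(7.62/10) = 5.781, G_3 = 10^(−5.27/10) = 0.2972
  Stage 4: F_4 = 10^(4.33/10) = 2.710, G_4 = 10^(16.7/10) = 46.77
Friis cascade:
  F = 1.374 + (1.614 − 1)/0.7278 + (5.781 − 1)/64.86 + (2.710 − 1)/19.28 = 2.381
NF = 10 log₁₀(2.381) = 3.77 dB

3.77 dB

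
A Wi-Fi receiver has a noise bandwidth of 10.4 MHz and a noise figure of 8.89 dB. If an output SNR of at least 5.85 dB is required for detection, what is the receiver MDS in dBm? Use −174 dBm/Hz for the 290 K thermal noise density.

−89.1 dBm

Sensitivity = −174 + 10 log₁₀(B) + NF + SNR_min
= −174 + 70.17 + 8.89 + 5.85
= −89.09 dBm → −89.1 dBm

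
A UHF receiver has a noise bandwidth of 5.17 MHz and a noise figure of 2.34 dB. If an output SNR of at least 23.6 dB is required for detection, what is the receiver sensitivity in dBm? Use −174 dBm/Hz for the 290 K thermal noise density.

Sensitivity = −174 + 10 log₁₀(B) + NF + SNR_min
= −174 + 67.13 + 2.34 + 23.6
= −80.93 dBm → −80.9 dBm

−80.9 dBm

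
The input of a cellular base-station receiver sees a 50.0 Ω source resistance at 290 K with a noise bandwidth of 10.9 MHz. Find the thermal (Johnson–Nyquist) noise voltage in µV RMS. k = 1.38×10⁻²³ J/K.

V_n = √(4kTRB)
4kTRB = 4 × 1.38×10⁻²³ × 290 × 5.00×10¹ × 1.09×10⁷ = 8.72×10⁻¹² V²
V_n = √(8.72×10⁻¹²) = 2.95×10⁻⁶ V = 2.95 µV

2.95 µV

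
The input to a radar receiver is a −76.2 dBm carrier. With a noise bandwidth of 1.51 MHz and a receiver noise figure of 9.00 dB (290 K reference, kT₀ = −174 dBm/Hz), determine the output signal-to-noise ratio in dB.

Noise floor: N = −174 + 10 log₁₀(B) + NF
10 log₁₀(1.51×10⁶) = 61.79 dB
N = −174 + 61.79 + 9.00 = −103.21 dBm
SNR = P_sig − N = −76.2 − (−103.21) = 27.01 dB → 27.0 dB

27.0 dB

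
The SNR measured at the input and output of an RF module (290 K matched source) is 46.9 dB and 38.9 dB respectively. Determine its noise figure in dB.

NF (dB) = SNR_in(dB) − SNR_out(dB) when the source is at T₀
NF = 46.9 − 38.9 = 8.0 dB

8.0 dB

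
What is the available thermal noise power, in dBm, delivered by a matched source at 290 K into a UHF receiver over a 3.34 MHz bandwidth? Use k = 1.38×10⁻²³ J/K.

P_n = kTB = 1.38×10⁻²³ × 290 × 3.34×10⁶ = 1.34×10⁻¹⁴ W
In dBm: 10 log₁₀(1.34×10⁻¹⁴ / 10⁻³) = −108.7 dBm

−108.7 dBm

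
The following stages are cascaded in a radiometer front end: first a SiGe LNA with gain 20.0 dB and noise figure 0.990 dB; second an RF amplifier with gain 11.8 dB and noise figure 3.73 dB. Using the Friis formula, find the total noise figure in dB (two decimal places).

Convert to linear (a loss of L dB is a gain of −L dB): F_i = 10^(NF_i/10), G_i = 10^(G_i,dB/10)
  Stage 1: F_1 = 10^(0.990/10) = 1.256, G_1 = 10^(20.0/10) = 100.0
  Stage 2: F_2 = 10^(3.73/10) = 2.360, G_2 = 10^(11.8/10) = 15.14
Friis cascade:
  F = 1.256 + (2.360 − 1)/100.0 = 1.270
NF = 10 log₁₀(1.270) = 1.04 dB

1.04 dB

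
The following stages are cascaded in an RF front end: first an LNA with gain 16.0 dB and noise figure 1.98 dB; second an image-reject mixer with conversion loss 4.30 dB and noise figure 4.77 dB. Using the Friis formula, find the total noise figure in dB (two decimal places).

Convert to linear (a loss of L dB is a gain of −L dB): F_i = 10^(NF_i/10), G_i = 10^(G_i,dB/10)
  Stage 1: F_1 = 10^(1.98/10) = 1.578, G_1 = 10^(16.0/10) = 39.81
  Stage 2: F_2 = 10^(4.77/10) = 2.999, G_2 = 10^(−4.30/10) = 0.3715
Friis cascade:
  F = 1.578 + (2.999 − 1)/39.81 = 1.628
NF = 10 log₁₀(1.628) = 2.12 dB

2.12 dB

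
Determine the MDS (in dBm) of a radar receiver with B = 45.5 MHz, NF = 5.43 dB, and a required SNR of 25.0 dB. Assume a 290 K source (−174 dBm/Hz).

−67.0 dBm

Sensitivity = −174 + 10 log₁₀(B) + NF + SNR_min
= −174 + 76.58 + 5.43 + 25.0
= −66.99 dBm → −67.0 dBm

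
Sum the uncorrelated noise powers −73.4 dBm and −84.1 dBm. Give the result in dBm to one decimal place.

Convert to linear, add, convert back:
P₁ = 4.57×10⁻¹¹ W, P₂ = 3.89×10⁻¹² W
P_tot = 4.96×10⁻¹¹ W → 10 log₁₀(P_tot / 10⁻³) = −73.0 dBm

−73.0 dBm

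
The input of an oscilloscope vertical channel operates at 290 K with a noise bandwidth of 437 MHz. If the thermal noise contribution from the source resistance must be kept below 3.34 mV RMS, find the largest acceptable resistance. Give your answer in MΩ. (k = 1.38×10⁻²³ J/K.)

1.59 MΩ

Johnson–Nyquist: V_n = √(4kTRB) ⇒ R = V_n² / (4kTB)
4kTB = 4 × 1.38×10⁻²³ × 290 × 4.37×10⁸ = 7.00×10⁻¹²
R = (3.34×10⁻³)² / 7.00×10⁻¹² = 1.59×10⁶ Ω = 1.59 MΩ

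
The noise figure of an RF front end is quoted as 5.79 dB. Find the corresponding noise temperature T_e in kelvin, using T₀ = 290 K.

F = 10^(5.79/10) = 3.79315
T_e = (F − 1)·T₀ = (3.79315 − 1) × 290 = 810 K

810 K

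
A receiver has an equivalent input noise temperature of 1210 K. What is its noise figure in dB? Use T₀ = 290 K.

7.14 dB

F = 1 + T_e/T₀ = 1 + 1210/290 = 5.17241
NF = 10 log₁₀(5.17241) = 7.14 dB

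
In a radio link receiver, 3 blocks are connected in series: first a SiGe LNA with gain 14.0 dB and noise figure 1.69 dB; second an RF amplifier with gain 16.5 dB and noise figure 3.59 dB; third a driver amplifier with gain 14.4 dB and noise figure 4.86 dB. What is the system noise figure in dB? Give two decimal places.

Convert to linear (a loss of L dB is a gain of −L dB): F_i = 10^(NF_i/10), G_i = 10^(G_i,dB/10)
  Stage 1: F_1 = 10^(1.69/10) = 1.476, G_1 = 10^(14.0/10) = 25.12
  Stage 2: F_2 = 10^(3.59/10) = 2.286, G_2 = 10^(16.5/10) = 44.67
  Stage 3: F_3 = 10^(4.86/10) = 3.062, G_3 = 10^(14.4/10) = 27.54
Friis cascade:
  F = 1.476 + (2.286 − 1)/25.12 + (3.062 − 1)/1122 = 1.529
NF = 10 log₁₀(1.529) = 1.84 dB

1.84 dB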